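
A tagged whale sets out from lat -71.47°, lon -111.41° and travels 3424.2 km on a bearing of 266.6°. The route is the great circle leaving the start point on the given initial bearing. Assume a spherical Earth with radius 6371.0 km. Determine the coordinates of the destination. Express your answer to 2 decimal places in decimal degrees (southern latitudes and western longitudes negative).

latitude -55.50°, longitude -175.87°

Central angle δ = d/R = 0.537467 rad.
Converting: φ₁ = -1.247387 rad, θ = 4.653048 rad.
Applying the spherical law of cosines for sides, sin φ₂ = sin φ₁ cos δ + cos φ₁ sin δ cos θ = -0.824124, so φ₂ = -55.50°.
Then Δλ = atan2(-0.162416, 0.077609) = -1.125033 rad, from sin θ sin δ cos φ₁ over cos δ − sin φ₁ sin φ₂.
λ₂ = λ₁ + Δλ = -175.87°.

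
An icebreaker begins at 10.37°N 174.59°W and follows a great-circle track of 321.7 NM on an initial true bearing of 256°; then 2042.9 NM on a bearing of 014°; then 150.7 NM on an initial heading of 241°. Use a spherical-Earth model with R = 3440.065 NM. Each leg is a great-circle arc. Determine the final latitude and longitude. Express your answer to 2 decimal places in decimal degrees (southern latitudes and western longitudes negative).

latitude 40.53°, longitude -172.28°

Apply the spherical direct solution leg by leg, carrying full precision between legs.
Leg 1: from (10.37°, -174.59°), δ = 321.7/3440.065 = 0.093516 rad, θ = 256° → φ = 9.03°, λ = -179.85°.
Leg 2: from (9.03°, -179.85°), δ = 2042.9/3440.065 = 0.593855 rad, θ = 14° → φ = 41.78°, λ = -169.39°.
Leg 3: from (41.78°, -169.39°), δ = 150.7/3440.065 = 0.043807 rad, θ = 241° → φ = 40.53°, λ = -172.28°.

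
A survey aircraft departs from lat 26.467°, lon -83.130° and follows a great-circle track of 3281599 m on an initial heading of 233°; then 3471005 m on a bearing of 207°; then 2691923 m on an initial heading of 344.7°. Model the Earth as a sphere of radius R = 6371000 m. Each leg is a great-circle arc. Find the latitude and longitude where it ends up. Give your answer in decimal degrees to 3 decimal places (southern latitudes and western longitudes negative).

Apply the spherical direct solution leg by leg, carrying full precision between legs.
Leg 1: from (26.467°, -83.130°), δ = 3281599/6371000 = 0.515084 rad, θ = 233° → φ = 7.035°, λ = -106.483°.
Leg 2: from (7.035°, -106.483°), δ = 3471005/6371000 = 0.544813 rad, θ = 207° → φ = -20.705°, λ = -121.051°.
Leg 3: from (-20.705°, -121.051°), δ = 2691923/6371000 = 0.422528 rad, θ = 344.7° → φ = 2.724°, λ = -127.270°.

latitude 2.724°, longitude -127.270°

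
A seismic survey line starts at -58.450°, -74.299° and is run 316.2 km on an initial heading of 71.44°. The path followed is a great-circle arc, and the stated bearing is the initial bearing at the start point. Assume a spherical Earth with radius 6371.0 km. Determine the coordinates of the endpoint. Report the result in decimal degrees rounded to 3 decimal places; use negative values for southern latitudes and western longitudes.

Angular distance δ = d/R = 316.2 / 6371 = 0.049631 rad.
Start latitude φ₁ = -1.020145 rad; initial bearing θ = 1.246863 rad.
Applying the spherical law of cosines for sides, sin φ₂ = sin φ₁ cos δ + cos φ₁ sin δ cos θ = -0.842872, so φ₂ = -57.445°.
For the longitude increment, Δλ = atan2( sin θ sin δ cos φ₁, cos δ − sin φ₁ sin φ₂ ) = atan2(0.024608, 0.280487) = 5.014°.
λ₂ = -74.299° + 5.014° = -69.285°.

latitude -57.445°, longitude -69.285°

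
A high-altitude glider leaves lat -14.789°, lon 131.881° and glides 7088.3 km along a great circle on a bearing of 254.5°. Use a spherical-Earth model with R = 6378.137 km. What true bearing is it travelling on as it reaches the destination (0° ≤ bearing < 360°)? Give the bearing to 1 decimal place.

final bearing 277.0°

Angular distance δ = d/R = 7088.3 / 6378.137 = 1.111343 rad.
Start latitude φ₁ = -0.258117 rad; initial bearing θ = 4.441863 rad.
sin φ₂ = sin φ₁ cos δ + cos φ₁ sin δ cos θ = (-0.255260)(0.443458) + (0.966872)(0.896295)(-0.267238) = -0.344787
φ₂ = asin(-0.344787) = -0.352012 rad = -20.169°.
Δλ = atan2( sin θ sin δ cos φ₁ , cos δ − sin φ₁ sin φ₂ ) = atan2(-0.835085, 0.355448) = -1.168382 rad = -66.943°.
λ₂ = λ₁ + Δλ = 64.938°.
The forward bearing on arrival equals the back-azimuth from the destination plus 180°.
Back-azimuth from P₂ (-20.2°, 64.9°) to P₁ (-14.8°, 131.9°), with Δλ' = λ₁ − λ₂ = 66.9°: atan2( sin Δλ' cos φ₁ , cos φ₂ sin φ₁ − sin φ₂ cos φ₁ cos Δλ' ) = 97.0°.
Final bearing = (97.0° + 180°) mod 360° = 277.0°.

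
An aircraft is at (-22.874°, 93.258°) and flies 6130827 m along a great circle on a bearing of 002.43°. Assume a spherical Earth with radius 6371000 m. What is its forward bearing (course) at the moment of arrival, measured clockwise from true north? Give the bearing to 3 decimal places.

δ = 6130827/6371000 = 0.962302 rad (55.1359°).
Start latitude φ₁ = -0.399227 rad; initial bearing θ = 0.042412 rad.
Applying the spherical law of cosines for sides, sin φ₂ = sin φ₁ cos δ + cos φ₁ sin δ cos θ = 0.533110, so φ₂ = 32.216°.
For the longitude increment, Δλ = atan2( sin θ sin δ cos φ₁, cos δ − sin φ₁ sin φ₂ ) = atan2(0.032053, 0.778855) = 2.357°.
λ₂ = λ₁ + Δλ = 95.615°.
The forward bearing on arrival equals the back-azimuth from the destination plus 180°.
Back-azimuth from P₂ (32.216°, 95.615°) to P₁ (-22.874°, 93.258°), with Δλ' = λ₁ − λ₂ = -2.357°: atan2( sin Δλ' cos φ₁ , cos φ₂ sin φ₁ − sin φ₂ cos φ₁ cos Δλ' ) = 182.646°.
Final bearing = (182.646° + 180°) mod 360° = 2.646°.

final bearing 2.646°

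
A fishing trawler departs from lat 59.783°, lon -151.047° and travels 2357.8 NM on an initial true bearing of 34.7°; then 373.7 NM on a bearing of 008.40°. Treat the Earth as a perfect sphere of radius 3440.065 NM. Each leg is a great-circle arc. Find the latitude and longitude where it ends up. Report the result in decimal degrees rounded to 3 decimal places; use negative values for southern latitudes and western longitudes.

latitude 74.705°, longitude -48.141°

Apply the spherical direct solution leg by leg, carrying full precision between legs.
Leg 1: from (59.783°, -151.047°), δ = 2357.8/3440.065 = 0.685394 rad, θ = 34.7° → φ = 68.573°, λ = -51.583°.
Leg 2: from (68.573°, -51.583°), δ = 373.7/3440.065 = 0.108632 rad, θ = 8.4° → φ = 74.705°, λ = -48.141°.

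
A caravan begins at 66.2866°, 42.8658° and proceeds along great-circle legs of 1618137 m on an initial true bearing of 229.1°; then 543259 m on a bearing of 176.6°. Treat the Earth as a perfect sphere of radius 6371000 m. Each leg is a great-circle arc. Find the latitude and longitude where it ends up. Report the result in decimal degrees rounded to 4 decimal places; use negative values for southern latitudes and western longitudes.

latitude 50.2104°, longitude 23.9373°

Apply the spherical direct solution leg by leg, carrying full precision between legs.
Leg 1: from (66.2866°, 42.8658°), δ = 1618137/6371000 = 0.253985 rad, θ = 229.1° → φ = 55.0884°, λ = 23.4851°.
Leg 2: from (55.0884°, 23.4851°), δ = 543259/6371000 = 0.085271 rad, θ = 176.6° → φ = 50.2104°, λ = 23.9373°.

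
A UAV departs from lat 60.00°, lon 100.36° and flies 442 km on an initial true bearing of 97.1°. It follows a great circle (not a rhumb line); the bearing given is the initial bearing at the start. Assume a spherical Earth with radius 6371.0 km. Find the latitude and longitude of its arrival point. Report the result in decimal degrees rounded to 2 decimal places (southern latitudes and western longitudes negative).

Angular distance δ = d/R = 442 / 6371 = 0.069377 rad.
Converting: φ₁ = 1.047198 rad, θ = 1.694715 rad.
Destination latitude: φ₂ = arcsin( sin φ₁ cos δ + cos φ₁ sin δ cos θ ) = arcsin(0.859658) = 59.28°.
Then Δλ = atan2(0.034395, 0.253109) = 0.135062 rad, from sin θ sin δ cos φ₁ over cos δ − sin φ₁ sin φ₂.
λ₂ = 100.36° + 7.74° = 108.10°.

latitude 59.28°, longitude 108.10°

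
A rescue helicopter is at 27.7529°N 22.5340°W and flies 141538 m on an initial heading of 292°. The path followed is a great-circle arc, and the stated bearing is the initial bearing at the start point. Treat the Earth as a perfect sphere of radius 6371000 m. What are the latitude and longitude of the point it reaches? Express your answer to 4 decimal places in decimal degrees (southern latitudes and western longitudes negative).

latitude 28.2233°, longitude -23.8735°

Central angle δ = d/R = 0.022216 rad.
Converting: φ₁ = 0.484379 rad, θ = 5.096361 rad.
sin φ₂ = sin φ₁ cos δ + cos φ₁ sin δ cos θ = (0.465659)(0.999753) + (0.884964)(0.022214)(0.374607) = 0.472909
φ₂ = asin(0.472909) = 0.492589 rad = 28.2233°.
Then Δλ = atan2(-0.018227, 0.779539) = -0.023378 rad, from sin θ sin δ cos φ₁ over cos δ − sin φ₁ sin φ₂.
λ₂ = λ₁ + Δλ = -23.8735°.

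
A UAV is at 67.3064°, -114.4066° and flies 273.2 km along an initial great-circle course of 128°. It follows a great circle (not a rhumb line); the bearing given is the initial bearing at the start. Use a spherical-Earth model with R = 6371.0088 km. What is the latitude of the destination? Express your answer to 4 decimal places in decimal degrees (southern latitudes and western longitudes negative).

The arc subtends δ = 273.2/6371.0088 = 0.042882 rad at the centre.
Start latitude φ₁ = 1.174718 rad; initial bearing θ = 2.234021 rad.
Applying the spherical law of cosines for sides, sin φ₂ = sin φ₁ cos δ + cos φ₁ sin δ cos θ = 0.911551, so φ₂ = 65.7205°.
Then Δλ = atan2(0.013033, 0.158101) = 0.082247 rad, from sin θ sin δ cos φ₁ over cos δ − sin φ₁ sin φ₂.
λ₂ = λ₁ + Δλ = -109.6942°.

latitude 65.7205°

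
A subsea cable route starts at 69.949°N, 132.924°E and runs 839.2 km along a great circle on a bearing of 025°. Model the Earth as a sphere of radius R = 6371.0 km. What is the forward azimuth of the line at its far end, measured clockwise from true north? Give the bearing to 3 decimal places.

Central angle δ = d/R = 0.131722 rad.
With φ₁ = 69.949° = 1.220840 rad and θ = 25° = 0.436332 rad:
Destination latitude: φ₂ = arcsin( sin φ₁ cos δ + cos φ₁ sin δ cos θ ) = arcsin(0.972062) = 76.425°.
Δλ = atan2( sin θ sin δ cos φ₁ , cos δ − sin φ₁ sin φ₂ ) = atan2(0.019031, 0.078194) = 0.238741 rad = 13.679°.
λ₂ = λ₁ + Δλ = 146.603°.
The forward bearing on arrival equals the back-azimuth from the destination plus 180°.
Back-azimuth from P₂ (76.425°, 146.603°) to P₁ (69.949°, 132.924°), with Δλ' = λ₁ − λ₂ = -13.679°: atan2( sin Δλ' cos φ₁ , cos φ₂ sin φ₁ − sin φ₂ cos φ₁ cos Δλ' ) = 218.120°.
Final bearing = (218.120° + 180°) mod 360° = 38.120°.

final bearing 38.120°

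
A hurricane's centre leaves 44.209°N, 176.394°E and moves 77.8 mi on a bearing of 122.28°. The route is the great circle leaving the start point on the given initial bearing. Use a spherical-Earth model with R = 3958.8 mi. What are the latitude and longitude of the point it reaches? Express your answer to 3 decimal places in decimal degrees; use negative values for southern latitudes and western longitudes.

The arc subtends δ = 77.8/3958.8 = 0.019652 rad at the centre.
Converting: φ₁ = 0.771593 rad, θ = 2.134189 rad.
sin φ₂ = sin φ₁ cos δ + cos φ₁ sin δ cos θ = (0.697278)(0.999807) + (0.716801)(0.019651)(-0.534057) = 0.689620
φ₂ = asin(0.689620) = 0.760965 rad = 43.600°.
Then Δλ = atan2(0.011909, 0.518950) = 0.022944 rad, from sin θ sin δ cos φ₁ over cos δ − sin φ₁ sin φ₂.
λ₂ = 176.394° + 1.315° = 177.709°.

latitude 43.600°, longitude 177.709°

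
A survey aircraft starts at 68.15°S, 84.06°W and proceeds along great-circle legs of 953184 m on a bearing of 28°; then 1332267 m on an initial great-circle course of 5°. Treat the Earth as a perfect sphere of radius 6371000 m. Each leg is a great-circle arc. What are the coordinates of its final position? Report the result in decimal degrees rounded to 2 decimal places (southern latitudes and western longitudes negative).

Apply the spherical direct solution leg by leg, carrying full precision between legs.
Leg 1: from (-68.15°, -84.06°), δ = 953184/6371000 = 0.149613 rad, θ = 28° → φ = -60.32°, λ = -75.94°.
Leg 2: from (-60.32°, -75.94°), δ = 1332267/6371000 = 0.209114 rad, θ = 5° → φ = -48.37°, λ = -74.37°.

latitude -48.37°, longitude -74.37°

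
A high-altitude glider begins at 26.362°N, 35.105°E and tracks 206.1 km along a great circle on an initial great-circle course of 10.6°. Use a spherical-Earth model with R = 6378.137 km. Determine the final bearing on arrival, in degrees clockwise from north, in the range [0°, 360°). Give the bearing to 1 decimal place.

final bearing 10.8°

The arc subtends δ = 206.1/6378.137 = 0.032314 rad at the centre.
Start latitude φ₁ = 0.460104 rad; initial bearing θ = 0.185005 rad.
Applying the spherical law of cosines for sides, sin φ₂ = sin φ₁ cos δ + cos φ₁ sin δ cos θ = 0.472263, so φ₂ = 28.181°.
Then Δλ = atan2(0.005325, 0.789774) = 0.006742 rad, from sin θ sin δ cos φ₁ over cos δ − sin φ₁ sin φ₂.
Hence λ₂ = 35.105° + 0.386° = 35.491°.
The forward bearing on arrival equals the back-azimuth from the destination plus 180°.
Back-azimuth from P₂ (28.2°, 35.5°) to P₁ (26.4°, 35.1°), with Δλ' = λ₁ − λ₂ = -0.4°: atan2( sin Δλ' cos φ₁ , cos φ₂ sin φ₁ − sin φ₂ cos φ₁ cos Δλ' ) = 190.8°.
Final bearing = (190.8° + 180°) mod 360° = 10.8°.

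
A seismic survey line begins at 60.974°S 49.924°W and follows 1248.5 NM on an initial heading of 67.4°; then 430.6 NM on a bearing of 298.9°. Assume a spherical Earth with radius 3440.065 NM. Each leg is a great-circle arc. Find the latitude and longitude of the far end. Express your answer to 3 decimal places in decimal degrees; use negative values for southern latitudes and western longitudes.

Apply the spherical direct solution leg by leg, carrying full precision between legs.
Leg 1: from (-60.974°, -49.924°), δ = 1248.5/3440.065 = 0.362929 rad, θ = 67.4° → φ = -48.698°, λ = -20.150°.
Leg 2: from (-48.698°, -20.150°), δ = 430.6/3440.065 = 0.125172 rad, θ = 298.9° → φ = -44.874°, λ = -29.022°.

latitude -44.874°, longitude -29.022°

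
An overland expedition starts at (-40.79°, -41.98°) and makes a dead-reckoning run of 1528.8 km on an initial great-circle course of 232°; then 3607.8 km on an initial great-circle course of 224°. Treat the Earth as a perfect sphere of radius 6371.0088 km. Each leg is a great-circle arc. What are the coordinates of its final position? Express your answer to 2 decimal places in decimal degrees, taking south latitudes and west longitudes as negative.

latitude -62.41°, longitude -111.88°

Apply the spherical direct solution leg by leg, carrying full precision between legs.
Leg 1: from (-40.79°, -41.98°), δ = 1528.8/6371.0088 = 0.239962 rad, θ = 232° → φ = -48.19°, λ = -58.30°.
Leg 2: from (-48.19°, -58.30°), δ = 3607.8/6371.0088 = 0.566284 rad, θ = 224° → φ = -62.41°, λ = -111.88°.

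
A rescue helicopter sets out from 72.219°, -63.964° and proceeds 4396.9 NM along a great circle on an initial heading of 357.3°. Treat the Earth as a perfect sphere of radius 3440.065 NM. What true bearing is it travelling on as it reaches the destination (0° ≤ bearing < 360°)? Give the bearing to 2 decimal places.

The arc subtends δ = 4396.9/3440.065 = 1.278144 rad at the centre.
With φ₁ = 72.219° = 1.260459 rad and θ = 357.3° = 6.236061 rad:
Applying the spherical law of cosines for sides, sin φ₂ = sin φ₁ cos δ + cos φ₁ sin δ cos θ = 0.566782, so φ₂ = 34.526°.
Δλ = atan2( sin θ sin δ cos φ₁ , cos δ − sin φ₁ sin φ₂ ) = atan2(-0.013774, -0.251215) = -3.086819 rad = -176.862°.
λ₂ = -63.964° + -176.862° = -240.826°, normalized to (−180°, 180°] → 119.174°.
The forward bearing on arrival equals the back-azimuth from the destination plus 180°.
Back-azimuth from P₂ (34.53°, 119.17°) to P₁ (72.22°, -63.96°), with Δλ' = λ₁ − λ₂ = -183.14°: atan2( sin Δλ' cos φ₁ , cos φ₂ sin φ₁ − sin φ₂ cos φ₁ cos Δλ' ) = 1.00°.
Final bearing = (1.00° + 180°) mod 360° = 181.00°.

final bearing 181.00°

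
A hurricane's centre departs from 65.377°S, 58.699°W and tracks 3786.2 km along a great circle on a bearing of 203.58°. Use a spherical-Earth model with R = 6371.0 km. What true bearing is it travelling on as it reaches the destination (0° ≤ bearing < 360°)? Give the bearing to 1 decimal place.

Central angle δ = d/R = 0.594287 rad.
With φ₁ = -65.377° = -1.141044 rad and θ = 203.58° = 3.553141 rad:
Applying the spherical law of cosines for sides, sin φ₂ = sin φ₁ cos δ + cos φ₁ sin δ cos θ = -0.967016, so φ₂ = -75.243°.
Then Δλ = atan2(-0.093322, -0.050536) = -2.067108 rad, from sin θ sin δ cos φ₁ over cos δ − sin φ₁ sin φ₂.
λ₂ = -58.699° + -118.437° = -177.136°.
The forward bearing on arrival equals the back-azimuth from the destination plus 180°.
Back-azimuth from P₂ (-75.2°, -177.1°) to P₁ (-65.4°, -58.7°), with Δλ' = λ₁ − λ₂ = 118.4°: atan2( sin Δλ' cos φ₁ , cos φ₂ sin φ₁ − sin φ₂ cos φ₁ cos Δλ' ) = 139.1°.
Final bearing = (139.1° + 180°) mod 360° = 319.1°.

final bearing 319.1°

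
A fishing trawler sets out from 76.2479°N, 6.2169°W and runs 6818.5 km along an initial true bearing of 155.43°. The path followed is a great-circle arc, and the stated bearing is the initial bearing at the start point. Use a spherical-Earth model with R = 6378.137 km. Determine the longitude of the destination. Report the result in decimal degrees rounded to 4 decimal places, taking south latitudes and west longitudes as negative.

Central angle δ = d/R = 1.069043 rad.
With φ₁ = 76.2479° = 1.330777 rad and θ = 155.43° = 2.712765 rad:
Destination latitude: φ₂ = arcsin( sin φ₁ cos δ + cos φ₁ sin δ cos θ ) = arcsin(0.277628) = 16.1187°.
Then Δλ = atan2(0.086662, 0.211295) = 0.389224 rad, from sin θ sin δ cos φ₁ over cos δ − sin φ₁ sin φ₂.
Hence λ₂ = -6.2169° + 22.3009° = 16.0840°.

longitude 16.0840°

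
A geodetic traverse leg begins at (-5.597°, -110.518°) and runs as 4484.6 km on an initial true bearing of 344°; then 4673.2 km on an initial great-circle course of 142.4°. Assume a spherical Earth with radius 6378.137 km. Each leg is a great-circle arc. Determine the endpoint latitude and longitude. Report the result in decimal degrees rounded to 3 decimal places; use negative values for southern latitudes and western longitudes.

Apply the spherical direct solution leg by leg, carrying full precision between legs.
Leg 1: from (-5.597°, -110.518°), δ = 4484.6/6378.137 = 0.703121 rad, θ = 344° → φ = 32.969°, λ = -122.783°.
Leg 2: from (32.969°, -122.783°), δ = 4673.2/6378.137 = 0.732690 rad, θ = 142.4° → φ = -2.296°, λ = -98.677°.

latitude -2.296°, longitude -98.677°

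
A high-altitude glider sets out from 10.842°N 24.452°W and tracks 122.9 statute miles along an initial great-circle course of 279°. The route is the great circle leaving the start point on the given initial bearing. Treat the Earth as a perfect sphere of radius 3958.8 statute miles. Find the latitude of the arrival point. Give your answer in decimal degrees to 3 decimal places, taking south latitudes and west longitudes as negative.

δ = 122.9/3958.8 = 0.031045 rad (1.7787°).
Converting: φ₁ = 0.189229 rad, θ = 4.869469 rad.
Destination latitude: φ₂ = arcsin( sin φ₁ cos δ + cos φ₁ sin δ cos θ ) = arcsin(0.192780) = 11.115°.
Δλ = atan2( sin θ sin δ cos φ₁ , cos δ − sin φ₁ sin φ₂ ) = atan2(-0.030110, 0.963256) = -0.031249 rad = -1.790°.
λ₂ = λ₁ + Δλ = -26.242°.

latitude 11.115°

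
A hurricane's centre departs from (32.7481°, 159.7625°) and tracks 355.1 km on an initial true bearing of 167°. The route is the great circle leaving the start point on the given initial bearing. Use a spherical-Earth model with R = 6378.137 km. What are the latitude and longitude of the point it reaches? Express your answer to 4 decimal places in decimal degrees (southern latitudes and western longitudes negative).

latitude 29.6372°, longitude 160.5877°

The arc subtends δ = 355.1/6378.137 = 0.055675 rad at the centre.
Converting: φ₁ = 0.571562 rad, θ = 2.914700 rad.
Destination latitude: φ₂ = arcsin( sin φ₁ cos δ + cos φ₁ sin δ cos θ ) = arcsin(0.494507) = 29.6372°.
Then Δλ = atan2(0.010528, 0.730949) = 0.014402 rad, from sin θ sin δ cos φ₁ over cos δ − sin φ₁ sin φ₂.
λ₂ = λ₁ + Δλ = 160.5877°.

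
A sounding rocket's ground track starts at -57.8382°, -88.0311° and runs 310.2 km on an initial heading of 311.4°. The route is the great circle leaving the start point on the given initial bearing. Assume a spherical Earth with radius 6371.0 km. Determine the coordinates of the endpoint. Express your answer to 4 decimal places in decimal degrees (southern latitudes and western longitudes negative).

δ = 310.2/6371 = 0.048689 rad (2.7897°).
Start latitude φ₁ = -1.009467 rad; initial bearing θ = 5.434955 rad.
Destination latitude: φ₂ = arcsin( sin φ₁ cos δ + cos φ₁ sin δ cos θ ) = arcsin(-0.828412) = -55.9360°.
Then Δλ = atan2(-0.019434, 0.297524) = -0.065225 rad, from sin θ sin δ cos φ₁ over cos δ − sin φ₁ sin φ₂.
λ₂ = -88.0311° + -3.7371° = -91.7682°.

latitude -55.9360°, longitude -91.7682°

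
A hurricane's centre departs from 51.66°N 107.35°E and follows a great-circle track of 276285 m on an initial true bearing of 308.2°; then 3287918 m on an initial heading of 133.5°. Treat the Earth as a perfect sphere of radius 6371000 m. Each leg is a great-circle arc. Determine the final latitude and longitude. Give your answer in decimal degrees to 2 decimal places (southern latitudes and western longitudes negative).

latitude 29.49°, longitude 128.38°

Apply the spherical direct solution leg by leg, carrying full precision between legs.
Leg 1: from (51.66°, 107.35°), δ = 276285/6371000 = 0.043366 rad, θ = 308.2° → φ = 53.15°, λ = 104.09°.
Leg 2: from (53.15°, 104.09°), δ = 3287918/6371000 = 0.516076 rad, θ = 133.5° → φ = 29.49°, λ = 128.38°.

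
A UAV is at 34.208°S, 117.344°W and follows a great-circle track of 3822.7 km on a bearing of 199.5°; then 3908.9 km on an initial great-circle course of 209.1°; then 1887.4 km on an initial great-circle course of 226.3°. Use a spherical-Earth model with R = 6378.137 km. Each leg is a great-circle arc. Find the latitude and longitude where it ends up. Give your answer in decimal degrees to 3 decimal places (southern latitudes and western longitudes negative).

Apply the spherical direct solution leg by leg, carrying full precision between legs.
Leg 1: from (-34.208°, -117.344°), δ = 3822.7/6378.137 = 0.599344 rad, θ = 199.5° → φ = -64.684°, λ = -143.471°.
Leg 2: from (-64.684°, -143.471°), δ = 3908.9/6378.137 = 0.612859 rad, θ = 209.1° → φ = -72.624°, λ = 106.037°.
Leg 3: from (-72.624°, 106.037°), δ = 1887.4/6378.137 = 0.295917 rad, θ = 226.3° → φ = -76.668°, λ = 39.927°.

latitude -76.668°, longitude 39.927°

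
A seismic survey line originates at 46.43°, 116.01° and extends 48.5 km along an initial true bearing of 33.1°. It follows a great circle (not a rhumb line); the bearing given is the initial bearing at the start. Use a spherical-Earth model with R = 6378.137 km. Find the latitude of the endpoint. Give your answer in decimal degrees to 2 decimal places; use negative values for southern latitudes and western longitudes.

latitude 46.79°

Central angle δ = d/R = 0.007604 rad.
With φ₁ = 46.43° = 0.810356 rad and θ = 33.1° = 0.577704 rad:
sin φ₂ = sin φ₁ cos δ + cos φ₁ sin δ cos θ = (0.724533)(0.999971) + (0.689240)(0.007604)(0.837719) = 0.728902
φ₂ = asin(0.728902) = 0.816717 rad = 46.79°.
For the longitude increment, Δλ = atan2( sin θ sin δ cos φ₁, cos δ − sin φ₁ sin φ₂ ) = atan2(0.002862, 0.471857) = 0.35°.
Hence λ₂ = 116.01° + 0.35° = 116.36°.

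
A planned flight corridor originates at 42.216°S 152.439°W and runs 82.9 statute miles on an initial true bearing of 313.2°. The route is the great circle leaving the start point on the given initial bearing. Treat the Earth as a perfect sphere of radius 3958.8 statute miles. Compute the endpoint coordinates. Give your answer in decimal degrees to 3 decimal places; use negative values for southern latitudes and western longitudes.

latitude -41.389°, longitude -153.605°

The arc subtends δ = 82.9/3958.8 = 0.020941 rad at the centre.
With φ₁ = -42.216° = -0.736808 rad and θ = 313.2° = 5.466371 rad:
Destination latitude: φ₂ = arcsin( sin φ₁ cos δ + cos φ₁ sin δ cos θ ) = arcsin(-0.661164) = -41.389°.
Δλ = atan2( sin θ sin δ cos φ₁ , cos δ − sin φ₁ sin φ₂ ) = atan2(-0.011305, 0.555526) = -0.020347 rad = -1.166°.
λ₂ = -152.439° + -1.166° = -153.605°.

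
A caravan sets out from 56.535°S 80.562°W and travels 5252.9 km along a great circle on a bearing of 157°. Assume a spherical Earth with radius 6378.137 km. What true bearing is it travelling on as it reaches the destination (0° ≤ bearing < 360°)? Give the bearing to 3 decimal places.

The arc subtends δ = 5252.9/6378.137 = 0.823579 rad at the centre.
With φ₁ = -56.535° = -0.986722 rad and θ = 157° = 2.740167 rad:
Applying the spherical law of cosines for sides, sin φ₂ = sin φ₁ cos δ + cos φ₁ sin δ cos θ = -0.939298, so φ₂ = -69.934°.
Δλ = atan2( sin θ sin δ cos φ₁ , cos δ − sin φ₁ sin φ₂ ) = atan2(0.158058, -0.103984) = 2.152696 rad = 123.340°.
Hence λ₂ = -80.562° + 123.340° = 42.778°.
The forward bearing on arrival equals the back-azimuth from the destination plus 180°.
Back-azimuth from P₂ (-69.934°, 42.778°) to P₁ (-56.535°, -80.562°), with Δλ' = λ₁ − λ₂ = -123.340°: atan2( sin Δλ' cos φ₁ , cos φ₂ sin φ₁ − sin φ₂ cos φ₁ cos Δλ' ) = 218.901°.
Final bearing = (218.901° + 180°) mod 360° = 38.901°.

final bearing 38.901°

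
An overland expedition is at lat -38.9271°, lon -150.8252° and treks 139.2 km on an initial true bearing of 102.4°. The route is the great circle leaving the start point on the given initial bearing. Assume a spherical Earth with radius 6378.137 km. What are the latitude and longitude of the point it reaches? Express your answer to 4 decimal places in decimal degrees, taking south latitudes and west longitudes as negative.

Angular distance δ = d/R = 139.2 / 6378.137 = 0.021825 rad.
Converting: φ₁ = -0.679406 rad, θ = 1.787217 rad.
Applying the spherical law of cosines for sides, sin φ₂ = sin φ₁ cos δ + cos φ₁ sin δ cos θ = -0.631827, so φ₂ = -39.1850°.
Then Δλ = atan2(0.016581, 0.602765) = 0.027501 rad, from sin θ sin δ cos φ₁ over cos δ − sin φ₁ sin φ₂.
λ₂ = λ₁ + Δλ = -149.2495°.

latitude -39.1850°, longitude -149.2495°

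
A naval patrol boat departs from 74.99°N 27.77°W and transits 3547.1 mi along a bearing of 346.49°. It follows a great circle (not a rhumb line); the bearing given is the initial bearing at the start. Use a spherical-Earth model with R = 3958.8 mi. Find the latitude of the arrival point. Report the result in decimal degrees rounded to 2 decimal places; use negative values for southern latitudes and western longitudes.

latitude 53.13°

δ = 3547.1/3958.8 = 0.896004 rad (51.3372°).
Converting: φ₁ = 1.308822 rad, θ = 6.047391 rad.
Applying the spherical law of cosines for sides, sin φ₂ = sin φ₁ cos δ + cos φ₁ sin δ cos θ = 0.800051, so φ₂ = 53.13°.
Then Δλ = atan2(-0.047243, -0.148018) = -2.832641 rad, from sin θ sin δ cos φ₁ over cos δ − sin φ₁ sin φ₂.
λ₂ = -27.77° + -162.30° = -190.07°, normalized to (−180°, 180°] → 169.93°.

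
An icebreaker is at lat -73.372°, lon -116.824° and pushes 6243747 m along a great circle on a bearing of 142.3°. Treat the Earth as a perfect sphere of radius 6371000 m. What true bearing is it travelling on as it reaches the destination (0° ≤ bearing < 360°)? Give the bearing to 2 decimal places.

δ = 6243747/6371000 = 0.980026 rad (56.1514°).
Converting: φ₁ = -1.280583 rad, θ = 2.483604 rad.
Applying the spherical law of cosines for sides, sin φ₂ = sin φ₁ cos δ + cos φ₁ sin δ cos θ = -0.721748, so φ₂ = -46.199°.
Then Δλ = atan2(0.145333, -0.134566) = 2.317744 rad, from sin θ sin δ cos φ₁ over cos δ − sin φ₁ sin φ₂.
Hence λ₂ = -116.824° + 132.797° = 15.973°.
The forward bearing on arrival equals the back-azimuth from the destination plus 180°.
Back-azimuth from P₂ (-46.20°, 15.97°) to P₁ (-73.37°, -116.82°), with Δλ' = λ₁ − λ₂ = -132.80°: atan2( sin Δλ' cos φ₁ , cos φ₂ sin φ₁ − sin φ₂ cos φ₁ cos Δλ' ) = 194.64°.
Final bearing = (194.64° + 180°) mod 360° = 14.64°.

final bearing 14.64°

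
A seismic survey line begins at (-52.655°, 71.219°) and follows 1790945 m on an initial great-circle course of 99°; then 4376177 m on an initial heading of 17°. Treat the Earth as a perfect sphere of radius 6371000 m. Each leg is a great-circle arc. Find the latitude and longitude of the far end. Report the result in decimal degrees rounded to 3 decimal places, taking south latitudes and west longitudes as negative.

Apply the spherical direct solution leg by leg, carrying full precision between legs.
Leg 1: from (-52.655°, 71.219°), δ = 1790945/6371000 = 0.281109 rad, θ = 99° → φ = -52.197°, λ = 97.772°.
Leg 2: from (-52.197°, 97.772°), δ = 4376177/6371000 = 0.686890 rad, θ = 17° → φ = -13.841°, λ = 108.780°.

latitude -13.841°, longitude 108.780°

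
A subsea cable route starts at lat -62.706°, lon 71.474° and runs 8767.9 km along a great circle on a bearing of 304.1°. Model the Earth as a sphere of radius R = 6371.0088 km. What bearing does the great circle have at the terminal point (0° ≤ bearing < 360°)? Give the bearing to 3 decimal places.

δ = 8767.9/6371.0088 = 1.376218 rad (78.8515°).
Start latitude φ₁ = -1.094426 rad; initial bearing θ = 5.307546 rad.
Applying the spherical law of cosines for sides, sin φ₂ = sin φ₁ cos δ + cos φ₁ sin δ cos θ = 0.080408, so φ₂ = 4.612°.
Then Δλ = atan2(-0.372547, 0.264808) = -0.952856 rad, from sin θ sin δ cos φ₁ over cos δ − sin φ₁ sin φ₂.
λ₂ = λ₁ + Δλ = 16.879°.
The forward bearing on arrival equals the back-azimuth from the destination plus 180°.
Back-azimuth from P₂ (4.612°, 16.879°) to P₁ (-62.706°, 71.474°), with Δλ' = λ₁ − λ₂ = 54.595°: atan2( sin Δλ' cos φ₁ , cos φ₂ sin φ₁ − sin φ₂ cos φ₁ cos Δλ' ) = 157.608°.
Final bearing = (157.608° + 180°) mod 360° = 337.608°.

final bearing 337.608°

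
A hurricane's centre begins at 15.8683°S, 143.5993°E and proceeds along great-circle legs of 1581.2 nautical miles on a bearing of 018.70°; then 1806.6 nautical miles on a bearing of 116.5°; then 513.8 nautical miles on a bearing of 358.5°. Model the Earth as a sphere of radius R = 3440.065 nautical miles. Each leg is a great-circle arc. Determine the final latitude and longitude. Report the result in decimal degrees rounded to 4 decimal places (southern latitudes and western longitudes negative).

latitude 3.7849°, longitude 178.4180°

Apply the spherical direct solution leg by leg, carrying full precision between legs.
Leg 1: from (-15.8683°, 143.5993°), δ = 1581.2/3440.065 = 0.459642 rad, θ = 18.7° → φ = 9.1574°, λ = 151.8827°.
Leg 2: from (9.1574°, 151.8827°), δ = 1806.6/3440.065 = 0.525164 rad, θ = 116.5° → φ = -4.7697°, λ = 178.6417°.
Leg 3: from (-4.7697°, 178.6417°), δ = 513.8/3440.065 = 0.149358 rad, θ = 358.5° → φ = 3.7849°, λ = 178.4180°.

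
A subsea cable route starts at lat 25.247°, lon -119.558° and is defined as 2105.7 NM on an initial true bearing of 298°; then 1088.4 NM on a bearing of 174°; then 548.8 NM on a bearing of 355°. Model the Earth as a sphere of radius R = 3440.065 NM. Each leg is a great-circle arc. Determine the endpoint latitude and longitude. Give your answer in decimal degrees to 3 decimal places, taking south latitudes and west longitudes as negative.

Apply the spherical direct solution leg by leg, carrying full precision between legs.
Leg 1: from (25.247°, -119.558°), δ = 2105.7/3440.065 = 0.612111 rad, θ = 298° → φ = 36.375°, λ = -158.617°.
Leg 2: from (36.375°, -158.617°), δ = 1088.4/3440.065 = 0.316389 rad, θ = 174° → φ = 18.330°, λ = -156.653°.
Leg 3: from (18.330°, -156.653°), δ = 548.8/3440.065 = 0.159532 rad, θ = 355° → φ = 27.434°, λ = -157.547°.

latitude 27.434°, longitude -157.547°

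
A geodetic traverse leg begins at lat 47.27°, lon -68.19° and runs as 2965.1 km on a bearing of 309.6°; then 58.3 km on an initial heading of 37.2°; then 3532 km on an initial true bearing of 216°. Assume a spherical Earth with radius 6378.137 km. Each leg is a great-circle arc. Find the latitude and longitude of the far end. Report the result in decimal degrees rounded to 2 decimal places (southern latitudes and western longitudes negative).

Apply the spherical direct solution leg by leg, carrying full precision between legs.
Leg 1: from (47.27°, -68.19°), δ = 2965.1/6378.137 = 0.464885 rad, θ = 309.6° → φ = 58.27°, λ = -109.24°.
Leg 2: from (58.27°, -109.24°), δ = 58.3/6378.137 = 0.009141 rad, θ = 37.2° → φ = 58.68°, λ = -108.64°.
Leg 3: from (58.68°, -108.64°), δ = 3532/6378.137 = 0.553767 rad, θ = 216° → φ = 30.36°, λ = -129.63°.

latitude 30.36°, longitude -129.63°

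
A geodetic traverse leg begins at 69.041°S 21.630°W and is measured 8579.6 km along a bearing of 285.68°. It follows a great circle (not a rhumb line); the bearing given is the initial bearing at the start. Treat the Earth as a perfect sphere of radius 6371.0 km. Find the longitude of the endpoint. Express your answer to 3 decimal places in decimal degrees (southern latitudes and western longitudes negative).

longitude -92.502°

Angular distance δ = d/R = 8579.6 / 6371 = 1.346665 rad.
Start latitude φ₁ = -1.204993 rad; initial bearing θ = 4.986057 rad.
Applying the spherical law of cosines for sides, sin φ₂ = sin φ₁ cos δ + cos φ₁ sin δ cos θ = -0.113299, so φ₂ = -6.506°.
For the longitude increment, Δλ = atan2( sin θ sin δ cos φ₁, cos δ − sin φ₁ sin φ₂ ) = atan2(-0.335774, 0.116457) = -70.872°.
λ₂ = -21.630° + -70.872° = -92.502°.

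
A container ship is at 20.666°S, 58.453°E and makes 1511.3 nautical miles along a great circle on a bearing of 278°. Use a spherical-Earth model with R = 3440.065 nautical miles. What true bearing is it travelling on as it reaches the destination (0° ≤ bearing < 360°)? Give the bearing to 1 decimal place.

Angular distance δ = d/R = 1511.3 / 3440.065 = 0.439323 rad.
Converting: φ₁ = -0.360690 rad, θ = 4.852015 rad.
Destination latitude: φ₂ = arcsin( sin φ₁ cos δ + cos φ₁ sin δ cos θ ) = arcsin(-0.264021) = -15.309°.
For the longitude increment, Δλ = atan2( sin θ sin δ cos φ₁, cos δ − sin φ₁ sin φ₂ ) = atan2(-0.394086, 0.811861) = -25.892°.
λ₂ = λ₁ + Δλ = 32.561°.
The forward bearing on arrival equals the back-azimuth from the destination plus 180°.
Back-azimuth from P₂ (-15.3°, 32.6°) to P₁ (-20.7°, 58.5°), with Δλ' = λ₁ − λ₂ = 25.9°: atan2( sin Δλ' cos φ₁ , cos φ₂ sin φ₁ − sin φ₂ cos φ₁ cos Δλ' ) = 106.1°.
Final bearing = (106.1° + 180°) mod 360° = 286.1°.

final bearing 286.1°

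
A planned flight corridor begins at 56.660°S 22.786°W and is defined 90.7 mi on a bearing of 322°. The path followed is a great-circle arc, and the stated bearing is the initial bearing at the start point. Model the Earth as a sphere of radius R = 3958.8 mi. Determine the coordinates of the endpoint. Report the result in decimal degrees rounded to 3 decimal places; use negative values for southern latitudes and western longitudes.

The arc subtends δ = 90.7/3958.8 = 0.022911 rad at the centre.
Start latitude φ₁ = -0.988904 rad; initial bearing θ = 5.619960 rad.
sin φ₂ = sin φ₁ cos δ + cos φ₁ sin δ cos θ = (-0.835424)(0.999738) + (0.549606)(0.022909)(0.788011) = -0.825283
φ₂ = asin(-0.825283) = -0.970703 rad = -55.617°.
For the longitude increment, Δλ = atan2( sin θ sin δ cos φ₁, cos δ − sin φ₁ sin φ₂ ) = atan2(-0.007752, 0.310277) = -1.431°.
λ₂ = λ₁ + Δλ = -24.217°.

latitude -55.617°, longitude -24.217°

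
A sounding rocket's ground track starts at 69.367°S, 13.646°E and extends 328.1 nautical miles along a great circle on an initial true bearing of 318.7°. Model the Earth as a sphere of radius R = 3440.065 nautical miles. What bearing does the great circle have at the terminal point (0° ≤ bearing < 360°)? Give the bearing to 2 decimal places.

The arc subtends δ = 328.1/3440.065 = 0.095376 rad at the centre.
Start latitude φ₁ = -1.210683 rad; initial bearing θ = 5.562364 rad.
sin φ₂ = sin φ₁ cos δ + cos φ₁ sin δ cos θ = (-0.935857)(0.995455) + (0.352381)(0.095232)(0.751264) = -0.906393
φ₂ = asin(-0.906393) = -1.134665 rad = -65.012°.
Δλ = atan2( sin θ sin δ cos φ₁ , cos δ − sin φ₁ sin φ₂ ) = atan2(-0.022148, 0.147201) = -0.149341 rad = -8.557°.
λ₂ = 13.646° + -8.557° = 5.089°.
The forward bearing on arrival equals the back-azimuth from the destination plus 180°.
Back-azimuth from P₂ (-65.01°, 5.09°) to P₁ (-69.37°, 13.65°), with Δλ' = λ₁ − λ₂ = 8.56°: atan2( sin Δλ' cos φ₁ , cos φ₂ sin φ₁ − sin φ₂ cos φ₁ cos Δλ' ) = 146.60°.
Final bearing = (146.60° + 180°) mod 360° = 326.60°.

final bearing 326.60°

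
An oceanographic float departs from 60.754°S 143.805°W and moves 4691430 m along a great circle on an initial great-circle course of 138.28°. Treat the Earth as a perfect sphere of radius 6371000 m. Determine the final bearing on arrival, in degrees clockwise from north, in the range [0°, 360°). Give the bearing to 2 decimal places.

The arc subtends δ = 4691430/6371000 = 0.736373 rad at the centre.
With φ₁ = -60.754° = -1.060357 rad and θ = 138.28° = 2.413441 rad:
Destination latitude: φ₂ = arcsin( sin φ₁ cos δ + cos φ₁ sin δ cos θ ) = arcsin(-0.891376) = -63.047°.
For the longitude increment, Δλ = atan2( sin θ sin δ cos φ₁, cos δ − sin φ₁ sin φ₂ ) = atan2(0.218361, -0.036843) = 99.577°.
Hence λ₂ = -143.805° + 99.577° = -44.228°.
The forward bearing on arrival equals the back-azimuth from the destination plus 180°.
Back-azimuth from P₂ (-63.05°, -44.23°) to P₁ (-60.75°, -143.81°), with Δλ' = λ₁ − λ₂ = -99.58°: atan2( sin Δλ' cos φ₁ , cos φ₂ sin φ₁ − sin φ₂ cos φ₁ cos Δλ' ) = 225.83°.
Final bearing = (225.83° + 180°) mod 360° = 45.83°.

final bearing 45.83°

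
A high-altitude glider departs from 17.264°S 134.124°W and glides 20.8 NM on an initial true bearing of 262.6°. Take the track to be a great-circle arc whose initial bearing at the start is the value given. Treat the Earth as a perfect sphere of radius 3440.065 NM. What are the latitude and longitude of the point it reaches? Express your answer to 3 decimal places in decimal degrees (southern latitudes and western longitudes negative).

latitude -17.308°, longitude -134.484°

δ = 20.8/3440.065 = 0.006046 rad (0.3464°).
Converting: φ₁ = -0.301314 rad, θ = 4.583235 rad.
Applying the spherical law of cosines for sides, sin φ₂ = sin φ₁ cos δ + cos φ₁ sin δ cos θ = -0.297513, so φ₂ = -17.308°.
Then Δλ = atan2(-0.005726, 0.911687) = -0.006280 rad, from sin θ sin δ cos φ₁ over cos δ − sin φ₁ sin φ₂.
λ₂ = λ₁ + Δλ = -134.484°.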